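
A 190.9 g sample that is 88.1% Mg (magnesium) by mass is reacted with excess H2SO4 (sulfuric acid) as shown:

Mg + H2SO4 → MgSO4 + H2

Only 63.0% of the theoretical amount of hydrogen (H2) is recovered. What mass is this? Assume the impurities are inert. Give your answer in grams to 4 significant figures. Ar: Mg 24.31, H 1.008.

8.787 g

Pure Mg available = 190.9 g × 0.881 = 168.18 g.
M(Mg) = 24.31 g/mol.
M(H2) = 2(1.008) = 2.016 g/mol.
n(Mg) = 168.18 g / 24.31 g/mol = 6.9183 mol.
From the equation the Mg:H2 mole ratio is 1:1, so n(H2) = 6.9183 × 1/1 = 6.9183 mol.
Mass of H2 = 6.9183 mol × 2.016 g/mol = 13.947 g.
Actual mass collected = 13.947 g × 0.630 = 8.7867 g.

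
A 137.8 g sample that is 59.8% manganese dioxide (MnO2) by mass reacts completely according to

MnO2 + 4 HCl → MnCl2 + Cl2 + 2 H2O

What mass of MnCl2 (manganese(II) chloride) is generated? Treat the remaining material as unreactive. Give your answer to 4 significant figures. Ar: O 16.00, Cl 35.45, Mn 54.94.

119.3 g

Mass of pure MnO2 = 137.8 g × 0.598 = 82.404 g.
M(MnO2) = 54.94 + 2(16.00) = 86.94 g/mol.
M(MnCl2) = 54.94 + 2(35.45) = 125.84 g/mol.
n(MnO2) = 82.404 g / 86.94 g/mol = 0.94783 mol.
From the equation the MnO2:MnCl2 mole ratio is 1:1, so n(MnCl2) = 0.94783 × 1/1 = 0.94783 mol.
Mass of MnCl2 = 0.94783 mol × 125.84 g/mol = 119.28 g.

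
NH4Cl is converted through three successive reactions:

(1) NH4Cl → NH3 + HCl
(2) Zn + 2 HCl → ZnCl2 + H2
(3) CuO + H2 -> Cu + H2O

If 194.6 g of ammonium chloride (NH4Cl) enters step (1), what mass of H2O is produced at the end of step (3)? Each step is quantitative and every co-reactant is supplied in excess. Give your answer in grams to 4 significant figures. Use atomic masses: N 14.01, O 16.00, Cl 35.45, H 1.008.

32.77 g

M(NH4Cl) = 14.01 + 4(1.008) + 35.45 = 53.492 g/mol.
M(H2O) = 2(1.008) + 16.00 = 18.016 g/mol.
n(NH4Cl) = 194.6 / 53.492 = 3.6379 mol.
Reaction (1): NH4Cl→HCl ratio 1:1 ⇒ n(HCl) = 3.6379 mol.
Reaction (2): HCl→H2 ratio 2:1 ⇒ n(H2) = 1.8190 mol.
Reaction (3): H2→H2O ratio 1:1 ⇒ n(H2O) = 1.8190 mol.
Mass of H2O = 1.8190 × 18.016 = 32.770 g.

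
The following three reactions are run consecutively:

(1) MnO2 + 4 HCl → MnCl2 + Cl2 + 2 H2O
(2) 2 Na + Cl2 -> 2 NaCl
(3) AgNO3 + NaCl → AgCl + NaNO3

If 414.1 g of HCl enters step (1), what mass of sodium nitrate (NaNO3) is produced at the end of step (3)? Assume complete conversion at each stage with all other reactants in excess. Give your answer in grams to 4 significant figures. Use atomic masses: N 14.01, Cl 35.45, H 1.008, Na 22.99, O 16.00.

482.7 g

M(HCl) = 1.008 + 35.45 = 36.458 g/mol.
M(NaNO3) = 22.99 + 14.01 + 3(16.00) = 85.00 g/mol.
n(HCl) = 414.1 / 36.458 = 11.358 mol.
Reaction (1): HCl→Cl2 ratio 4:1 ⇒ n(Cl2) = 2.8396 mol.
Reaction (2): Cl2→NaCl ratio 1:2 ⇒ n(NaCl) = 5.6791 mol.
Reaction (3): NaCl→NaNO3 ratio 1:1 ⇒ n(NaNO3) = 5.6791 mol.
Mass of NaNO3 = 5.6791 × 85.00 = 482.73 g.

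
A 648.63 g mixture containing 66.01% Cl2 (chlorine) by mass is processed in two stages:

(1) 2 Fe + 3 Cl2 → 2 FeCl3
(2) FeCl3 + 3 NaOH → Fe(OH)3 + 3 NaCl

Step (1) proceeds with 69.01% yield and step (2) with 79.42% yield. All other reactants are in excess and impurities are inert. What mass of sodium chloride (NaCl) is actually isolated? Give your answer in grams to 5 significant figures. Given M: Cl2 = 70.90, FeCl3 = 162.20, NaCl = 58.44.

386.85 g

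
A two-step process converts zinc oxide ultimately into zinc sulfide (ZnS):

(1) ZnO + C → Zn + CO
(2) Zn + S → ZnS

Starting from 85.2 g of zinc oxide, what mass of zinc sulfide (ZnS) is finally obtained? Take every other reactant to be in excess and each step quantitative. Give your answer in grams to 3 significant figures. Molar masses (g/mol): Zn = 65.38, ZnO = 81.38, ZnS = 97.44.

n(ZnO) = 85.20 / 81.38 = 1.047 mol.
Step 1 gives a 1:1 ratio of ZnO to Zn, so n(Zn) = 1.047 mol.
In step 2 the Zn:ZnS ratio is 1:1, so n(ZnS) = 1.047 mol.
Mass of ZnS = 1.047 × 97.44 = 102.0 g.

102 g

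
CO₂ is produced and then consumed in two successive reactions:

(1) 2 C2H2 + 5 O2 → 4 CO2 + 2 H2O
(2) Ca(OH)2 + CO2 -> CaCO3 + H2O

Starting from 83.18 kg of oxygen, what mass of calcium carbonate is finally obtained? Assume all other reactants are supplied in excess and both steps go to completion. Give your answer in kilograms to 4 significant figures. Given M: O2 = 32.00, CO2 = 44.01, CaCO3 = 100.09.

83.18 kg = 83180 g.
n(O2) = 83180 / 32.00 = 2599.4 mol.
Step 1 gives a 5:4 ratio of O2 to CO2, so n(CO2) = 2079.5 mol.
In step 2 the CO2:CaCO3 ratio is 1:1, so n(CaCO3) = 2079.5 mol.
Mass of CaCO3 = 2079.5 × 100.09 = 208140 g = 208.1 kg.

208.1 kg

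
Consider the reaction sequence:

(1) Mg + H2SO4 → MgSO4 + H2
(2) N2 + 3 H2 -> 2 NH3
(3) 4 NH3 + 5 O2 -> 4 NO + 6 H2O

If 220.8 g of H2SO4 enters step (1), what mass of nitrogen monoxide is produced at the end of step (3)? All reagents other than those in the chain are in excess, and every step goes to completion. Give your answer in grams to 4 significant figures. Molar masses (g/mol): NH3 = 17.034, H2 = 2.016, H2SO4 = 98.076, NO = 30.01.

n(H2SO4) = 220.8 / 98.076 = 2.2513 mol.
Reaction (1): H2SO4→H2 ratio 1:1 ⇒ n(H2) = 2.2513 mol.
Reaction (2): H2→NH3 ratio 3:2 ⇒ n(NH3) = 1.5009 mol.
Reaction (3): NH3→NO ratio 4:4 ⇒ n(NO) = 1.5009 mol.
Mass of NO = 1.5009 × 30.01 = 45.041 g.

45.04 g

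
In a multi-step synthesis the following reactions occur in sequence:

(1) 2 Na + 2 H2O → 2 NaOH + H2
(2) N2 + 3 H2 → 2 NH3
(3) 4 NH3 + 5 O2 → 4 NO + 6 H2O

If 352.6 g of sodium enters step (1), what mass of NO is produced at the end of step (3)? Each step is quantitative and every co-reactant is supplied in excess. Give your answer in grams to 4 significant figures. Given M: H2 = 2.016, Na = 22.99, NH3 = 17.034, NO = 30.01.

n(Na) = 352.6 / 22.99 = 15.337 mol.
Reaction (1): Na→H2 ratio 2:1 ⇒ n(H2) = 7.6686 mol.
Reaction (2): H2→NH3 ratio 3:2 ⇒ n(NH3) = 5.1124 mol.
Reaction (3): NH3→NO ratio 4:4 ⇒ n(NO) = 5.1124 mol.
Mass of NO = 5.1124 × 30.01 = 153.42 g.

153.4 g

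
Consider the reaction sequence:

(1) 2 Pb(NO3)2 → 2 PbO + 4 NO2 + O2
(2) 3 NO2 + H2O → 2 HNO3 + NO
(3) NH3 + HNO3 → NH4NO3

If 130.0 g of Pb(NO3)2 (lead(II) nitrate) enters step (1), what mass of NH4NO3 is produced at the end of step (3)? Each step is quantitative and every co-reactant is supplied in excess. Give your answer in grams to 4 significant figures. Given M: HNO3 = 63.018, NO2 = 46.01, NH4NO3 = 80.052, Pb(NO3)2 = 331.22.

41.89 g

n(Pb(NO3)2) = 130.0 / 331.22 = 0.39249 mol.
Reaction (1): Pb(NO3)2→NO2 ratio 2:4 ⇒ n(NO2) = 0.78498 mol.
Reaction (2): NO2→HNO3 ratio 3:2 ⇒ n(HNO3) = 0.52332 mol.
Reaction (3): HNO3→NH4NO3 ratio 1:1 ⇒ n(NH4NO3) = 0.52332 mol.
Mass of NH4NO3 = 0.52332 × 80.052 = 41.893 g.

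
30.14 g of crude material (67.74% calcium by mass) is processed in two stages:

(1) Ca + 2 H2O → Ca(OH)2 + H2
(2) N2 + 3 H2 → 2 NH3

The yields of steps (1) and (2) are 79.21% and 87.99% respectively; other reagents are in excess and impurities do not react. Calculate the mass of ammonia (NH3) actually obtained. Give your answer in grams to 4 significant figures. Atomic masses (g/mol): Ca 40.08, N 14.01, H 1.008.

4.032 g

Pure Ca = 30.14 × 0.6774 = 20.417 g.
M(Ca) = 40.08 g/mol.
M(NH3) = 14.01 + 3(1.008) = 17.034 g/mol.
n(Ca) = 20.417 / 40.08 = 0.50940 mol.
Step 1 (Ca:H2 = 1:1): theoretical n(H2) = 0.50940 mol; at 79.21% yield, n(H2) = 0.40350 mol.
Step 2 (H2:NH3 = 3:2): theoretical n(NH3) = 0.26900 mol, so theoretical mass = 0.26900 × 17.034 = 4.5821 g.
At 87.99% yield, actual mass of NH3 = 4.5821 × 0.8799 = 4.0318 g.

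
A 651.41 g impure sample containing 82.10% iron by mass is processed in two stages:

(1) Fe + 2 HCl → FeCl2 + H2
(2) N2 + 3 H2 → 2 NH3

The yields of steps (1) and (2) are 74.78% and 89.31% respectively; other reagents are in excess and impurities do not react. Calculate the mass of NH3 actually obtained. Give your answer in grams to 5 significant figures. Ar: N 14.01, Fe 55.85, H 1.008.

Pure Fe = 651.41 × 0.8210 = 534.808 g.
M(Fe) = 55.85 g/mol.
M(NH3) = 14.01 + 3(1.008) = 17.034 g/mol.
n(Fe) = 534.808 / 55.85 = 9.57579 mol.
Step 1 (Fe:H2 = 1:1): theoretical n(H2) = 9.57579 mol; at 74.78% yield, n(H2) = 7.16077 mol.
Step 2 (H2:NH3 = 3:2): theoretical n(NH3) = 4.77385 mol, so theoretical mass = 4.77385 × 17.034 = 81.3177 g.
At 89.31% yield, actual mass of NH3 = 81.3177 × 0.8931 = 72.6249 g.

72.625 g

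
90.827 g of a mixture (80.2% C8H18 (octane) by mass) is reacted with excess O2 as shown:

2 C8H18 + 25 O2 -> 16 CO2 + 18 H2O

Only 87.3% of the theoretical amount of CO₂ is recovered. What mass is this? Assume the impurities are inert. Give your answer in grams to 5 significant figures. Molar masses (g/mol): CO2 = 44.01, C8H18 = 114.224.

196.01 g

Pure C8H18 available = 90.827 g × 0.802 = 72.8433 g.
n(C8H18) = 72.8433 g / 114.224 g/mol = 0.637723 mol.
From the equation the C8H18:CO2 mole ratio is 2:16, so n(CO2) = 0.637723 × 16/2 = 5.10178 mol.
Mass of CO2 = 5.10178 mol × 44.01 g/mol = 224.529 g.
Actual mass collected = 224.529 g × 0.873 = 196.014 g.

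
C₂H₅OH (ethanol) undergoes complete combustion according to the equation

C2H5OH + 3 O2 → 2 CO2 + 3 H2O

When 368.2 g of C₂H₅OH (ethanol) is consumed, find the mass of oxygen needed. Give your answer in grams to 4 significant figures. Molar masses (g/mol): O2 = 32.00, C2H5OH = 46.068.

n(C2H5OH) = 368.20 g / 46.068 g/mol = 7.9925 mol.
From the equation the C2H5OH:O2 mole ratio is 1:3, so n(O2) = 7.9925 × 3/1 = 23.978 mol.
Mass of O2 = 23.978 mol × 32.00 g/mol = 767.28 g.

767.3 g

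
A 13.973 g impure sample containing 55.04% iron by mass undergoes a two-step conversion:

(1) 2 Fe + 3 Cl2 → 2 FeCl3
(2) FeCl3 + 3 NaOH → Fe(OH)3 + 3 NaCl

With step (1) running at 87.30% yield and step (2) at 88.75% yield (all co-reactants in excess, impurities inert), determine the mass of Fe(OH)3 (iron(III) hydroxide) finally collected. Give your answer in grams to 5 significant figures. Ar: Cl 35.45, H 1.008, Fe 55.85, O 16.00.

Pure Fe = 13.973 × 0.5504 = 7.69074 g.
M(Fe) = 55.85 g/mol.
M(Fe(OH)3) = 55.85 + 3(16.00) + 3(1.008) = 106.874 g/mol.
n(Fe) = 7.69074 / 55.85 = 0.137703 mol.
Step 1 (Fe:FeCl3 = 2:2): theoretical n(FeCl3) = 0.137703 mol; at 87.30% yield, n(FeCl3) = 0.120215 mol.
Step 2 (FeCl3:Fe(OH)3 = 1:1): theoretical n(Fe(OH)3) = 0.120215 mol, so theoretical mass = 0.120215 × 106.874 = 12.8479 g.
At 88.75% yield, actual mass of Fe(OH)3 = 12.8479 × 0.8875 = 11.4025 g.

11.402 g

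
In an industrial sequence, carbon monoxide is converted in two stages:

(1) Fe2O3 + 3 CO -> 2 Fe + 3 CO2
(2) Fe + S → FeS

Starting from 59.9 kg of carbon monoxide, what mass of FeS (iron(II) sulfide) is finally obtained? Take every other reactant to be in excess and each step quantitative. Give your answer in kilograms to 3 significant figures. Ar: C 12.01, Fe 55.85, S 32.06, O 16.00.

M(CO) = 12.01 + 16.00 = 28.01 g/mol.
M(FeS) = 55.85 + 32.06 = 87.91 g/mol.
59.9 kg = 59900 g.
n(CO) = 59900 / 28.01 = 2139 mol.
Step 1 gives a 3:2 ratio of CO to Fe, so n(Fe) = 1426 mol.
In step 2 the Fe:FeS ratio is 1:1, so n(FeS) = 1426 mol.
Mass of FeS = 1426 × 87.91 = 125300 g = 125 kg.

125 kg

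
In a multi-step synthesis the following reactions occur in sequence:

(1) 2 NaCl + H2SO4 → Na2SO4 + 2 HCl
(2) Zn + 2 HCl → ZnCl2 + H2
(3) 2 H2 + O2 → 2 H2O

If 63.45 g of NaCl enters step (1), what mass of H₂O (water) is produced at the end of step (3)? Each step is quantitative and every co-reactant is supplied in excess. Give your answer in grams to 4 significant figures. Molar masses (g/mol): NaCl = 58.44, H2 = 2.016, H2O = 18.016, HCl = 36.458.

9.780 g

n(NaCl) = 63.45 / 58.44 = 1.0857 mol.
Reaction (1): NaCl→HCl ratio 2:2 ⇒ n(HCl) = 1.0857 mol.
Reaction (2): HCl→H2 ratio 2:1 ⇒ n(H2) = 0.54286 mol.
Reaction (3): H2→H2O ratio 2:2 ⇒ n(H2O) = 0.54286 mol.
Mass of H2O = 0.54286 × 18.016 = 9.7802 g.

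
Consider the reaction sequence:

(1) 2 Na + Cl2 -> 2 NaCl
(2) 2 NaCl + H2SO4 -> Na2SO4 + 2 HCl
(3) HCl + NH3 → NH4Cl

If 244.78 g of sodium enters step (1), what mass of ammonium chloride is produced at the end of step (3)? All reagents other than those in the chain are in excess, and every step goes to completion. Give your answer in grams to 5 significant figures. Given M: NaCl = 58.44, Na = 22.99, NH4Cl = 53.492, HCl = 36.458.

569.54 g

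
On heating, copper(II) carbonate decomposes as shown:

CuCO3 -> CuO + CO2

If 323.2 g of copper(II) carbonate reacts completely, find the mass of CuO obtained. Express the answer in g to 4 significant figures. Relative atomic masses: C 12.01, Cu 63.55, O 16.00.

M(CuCO3) = 63.55 + 12.01 + 3(16.00) = 123.56 g/mol.
M(CuO) = 63.55 + 16.00 = 79.55 g/mol.
n(CuCO3) = 323.20 g / 123.56 g/mol = 2.6157 mol.
From the equation the CuCO3:CuO mole ratio is 1:1, so n(CuO) = 2.6157 × 1/1 = 2.6157 mol.
Mass of CuO = 2.6157 mol × 79.55 g/mol = 208.08 g.

208.1 g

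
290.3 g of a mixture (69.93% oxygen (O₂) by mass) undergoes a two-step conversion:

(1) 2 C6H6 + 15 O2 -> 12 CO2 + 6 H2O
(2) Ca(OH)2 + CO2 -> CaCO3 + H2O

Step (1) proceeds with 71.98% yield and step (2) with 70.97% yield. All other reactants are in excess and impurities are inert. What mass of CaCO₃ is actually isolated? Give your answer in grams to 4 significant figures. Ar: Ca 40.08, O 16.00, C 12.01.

Pure O2 = 290.3 × 0.6993 = 203.01 g.
M(O2) = 2(16.00) = 32.00 g/mol.
M(CaCO3) = 40.08 + 12.01 + 3(16.00) = 100.09 g/mol.
n(O2) = 203.01 / 32.00 = 6.3440 mol.
Step 1 (O2:CO2 = 15:12): theoretical n(CO2) = 5.0752 mol; at 71.98% yield, n(CO2) = 3.6531 mol.
Step 2 (CO2:CaCO3 = 1:1): theoretical n(CaCO3) = 3.6531 mol, so theoretical mass = 3.6531 × 100.09 = 365.64 g.
At 70.97% yield, actual mass of CaCO3 = 365.64 × 0.7097 = 259.49 g.

259.5 g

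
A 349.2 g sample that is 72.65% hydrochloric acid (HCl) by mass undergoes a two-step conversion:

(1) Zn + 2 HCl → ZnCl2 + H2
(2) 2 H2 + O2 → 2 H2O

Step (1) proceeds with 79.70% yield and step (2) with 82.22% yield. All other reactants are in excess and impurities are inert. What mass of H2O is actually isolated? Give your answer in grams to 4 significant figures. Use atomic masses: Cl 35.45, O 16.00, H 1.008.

41.08 g

Pure HCl = 349.2 × 0.7265 = 253.69 g.
M(HCl) = 1.008 + 35.45 = 36.458 g/mol.
M(H2O) = 2(1.008) + 16.00 = 18.016 g/mol.
n(HCl) = 253.69 / 36.458 = 6.9585 mol.
Step 1 (HCl:H2 = 2:1): theoretical n(H2) = 3.4793 mol; at 79.70% yield, n(H2) = 2.7730 mol.
Step 2 (H2:H2O = 2:2): theoretical n(H2O) = 2.7730 mol, so theoretical mass = 2.7730 × 18.016 = 49.958 g.
At 82.22% yield, actual mass of H2O = 49.958 × 0.8222 = 41.075 g.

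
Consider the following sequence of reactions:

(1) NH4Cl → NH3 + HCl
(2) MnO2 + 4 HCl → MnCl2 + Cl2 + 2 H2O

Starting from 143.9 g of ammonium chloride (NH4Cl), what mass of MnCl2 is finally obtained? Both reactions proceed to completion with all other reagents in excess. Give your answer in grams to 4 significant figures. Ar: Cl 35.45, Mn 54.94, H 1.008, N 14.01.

84.63 g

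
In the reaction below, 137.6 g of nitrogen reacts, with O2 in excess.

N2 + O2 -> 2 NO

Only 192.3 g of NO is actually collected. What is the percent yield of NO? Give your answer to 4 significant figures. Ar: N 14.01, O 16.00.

M(N2) = 2(14.01) = 28.02 g/mol.
M(NO) = 14.01 + 16.00 = 30.01 g/mol.
n(N2) = 137.60 g / 28.02 g/mol = 4.9108 mol.
From the equation the N2:NO mole ratio is 1:2, so n(NO) = 4.9108 × 2/1 = 9.8216 mol.
Mass of NO = 9.8216 mol × 30.01 g/mol = 294.74 g.
This is the theoretical yield. Percent yield = 192.3 g / 294.74 g × 100% = 65.243%.

65.24 %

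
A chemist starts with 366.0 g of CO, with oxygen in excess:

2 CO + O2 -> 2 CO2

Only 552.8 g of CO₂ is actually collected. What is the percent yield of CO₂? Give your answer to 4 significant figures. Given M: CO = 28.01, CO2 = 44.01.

n(CO) = 366.00 g / 28.01 g/mol = 13.067 mol.
From the equation the CO:CO2 mole ratio is 2:2, so n(CO2) = 13.067 × 2/2 = 13.067 mol.
Mass of CO2 = 13.067 mol × 44.01 g/mol = 575.07 g.
This is the theoretical yield. Percent yield = 552.8 g / 575.07 g × 100% = 96.128%.

96.13 %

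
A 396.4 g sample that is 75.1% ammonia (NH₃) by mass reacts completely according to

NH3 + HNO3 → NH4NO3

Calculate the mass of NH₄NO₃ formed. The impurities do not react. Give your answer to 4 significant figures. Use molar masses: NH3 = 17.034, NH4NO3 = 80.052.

1399 g

Mass of pure NH3 = 396.4 g × 0.751 = 297.70 g.
n(NH3) = 297.70 g / 17.034 g/mol = 17.477 mol.
From the equation the NH3:NH4NO3 mole ratio is 1:1, so n(NH4NO3) = 17.477 × 1/1 = 17.477 mol.
Mass of NH4NO3 = 17.477 mol × 80.052 g/mol = 1399.0 g.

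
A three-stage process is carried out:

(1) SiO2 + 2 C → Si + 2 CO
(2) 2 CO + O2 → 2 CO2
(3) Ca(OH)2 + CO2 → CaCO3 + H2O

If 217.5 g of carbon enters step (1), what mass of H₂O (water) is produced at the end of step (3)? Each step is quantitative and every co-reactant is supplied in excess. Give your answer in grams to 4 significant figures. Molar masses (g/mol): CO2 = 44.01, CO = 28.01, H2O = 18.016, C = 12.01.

326.3 g

n(C) = 217.5 / 12.01 = 18.110 mol.
Reaction (1): C→CO ratio 2:2 ⇒ n(CO) = 18.110 mol.
Reaction (2): CO→CO2 ratio 2:2 ⇒ n(CO2) = 18.110 mol.
Reaction (3): CO2→H2O ratio 1:1 ⇒ n(H2O) = 18.110 mol.
Mass of H2O = 18.110 × 18.016 = 326.27 g.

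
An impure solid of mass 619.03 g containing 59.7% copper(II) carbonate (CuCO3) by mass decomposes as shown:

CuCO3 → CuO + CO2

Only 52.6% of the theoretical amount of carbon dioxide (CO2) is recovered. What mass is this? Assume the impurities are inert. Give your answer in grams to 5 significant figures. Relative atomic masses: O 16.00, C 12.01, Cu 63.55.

Pure CuCO3 available = 619.03 g × 0.597 = 369.561 g.
M(CuCO3) = 63.55 + 12.01 + 3(16.00) = 123.56 g/mol.
M(CO2) = 12.01 + 2(16.00) = 44.01 g/mol.
n(CuCO3) = 369.561 g / 123.56 g/mol = 2.99094 mol.
From the equation the CuCO3:CO2 mole ratio is 1:1, so n(CO2) = 2.99094 × 1/1 = 2.99094 mol.
Mass of CO2 = 2.99094 mol × 44.01 g/mol = 131.631 g.
Actual mass collected = 131.631 g × 0.526 = 69.2381 g.

69.238 g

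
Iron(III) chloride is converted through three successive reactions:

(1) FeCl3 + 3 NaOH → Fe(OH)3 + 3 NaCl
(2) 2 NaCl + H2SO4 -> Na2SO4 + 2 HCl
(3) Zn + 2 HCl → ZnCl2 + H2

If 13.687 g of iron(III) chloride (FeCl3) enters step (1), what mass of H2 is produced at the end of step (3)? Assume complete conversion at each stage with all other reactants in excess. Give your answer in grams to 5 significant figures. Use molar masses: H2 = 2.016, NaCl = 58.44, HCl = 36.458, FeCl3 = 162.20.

0.25518 g

n(FeCl3) = 13.687 / 162.20 = 0.0843835 mol.
Reaction (1): FeCl3→NaCl ratio 1:3 ⇒ n(NaCl) = 0.253150 mol.
Reaction (2): NaCl→HCl ratio 2:2 ⇒ n(HCl) = 0.253150 mol.
Reaction (3): HCl→H2 ratio 2:1 ⇒ n(H2) = 0.126575 mol.
Mass of H2 = 0.126575 × 2.016 = 0.255176 g.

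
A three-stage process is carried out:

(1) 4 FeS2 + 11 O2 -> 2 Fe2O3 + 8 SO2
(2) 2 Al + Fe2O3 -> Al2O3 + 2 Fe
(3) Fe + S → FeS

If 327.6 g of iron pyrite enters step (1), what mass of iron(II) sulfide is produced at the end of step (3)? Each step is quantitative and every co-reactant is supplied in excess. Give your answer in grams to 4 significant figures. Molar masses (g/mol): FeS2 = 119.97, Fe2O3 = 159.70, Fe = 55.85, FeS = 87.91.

n(FeS2) = 327.6 / 119.97 = 2.7307 mol.
Reaction (1): FeS2→Fe2O3 ratio 4:2 ⇒ n(Fe2O3) = 1.3653 mol.
Reaction (2): Fe2O3→Fe ratio 1:2 ⇒ n(Fe) = 2.7307 mol.
Reaction (3): Fe→FeS ratio 1:1 ⇒ n(FeS) = 2.7307 mol.
Mass of FeS = 2.7307 × 87.91 = 240.05 g.

240.1 g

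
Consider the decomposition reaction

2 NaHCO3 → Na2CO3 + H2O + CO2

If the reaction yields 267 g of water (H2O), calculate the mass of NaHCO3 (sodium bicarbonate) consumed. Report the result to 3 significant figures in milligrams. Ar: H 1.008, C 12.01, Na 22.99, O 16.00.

2490000 mg

M(H2O) = 2(1.008) + 16.00 = 18.016 g/mol.
M(NaHCO3) = 22.99 + 1.008 + 12.01 + 3(16.00) = 84.008 g/mol.
n(H2O) = 267.0 g / 18.016 g/mol = 14.82 mol.
From the equation the H2O:NaHCO3 mole ratio is 1:2, so n(NaHCO3) = 14.82 × 2/1 = 29.64 mol.
Mass of NaHCO3 = 29.64 mol × 84.008 g/mol = 2490 g.
Converting to mg: 2490 g = 2490000 mg.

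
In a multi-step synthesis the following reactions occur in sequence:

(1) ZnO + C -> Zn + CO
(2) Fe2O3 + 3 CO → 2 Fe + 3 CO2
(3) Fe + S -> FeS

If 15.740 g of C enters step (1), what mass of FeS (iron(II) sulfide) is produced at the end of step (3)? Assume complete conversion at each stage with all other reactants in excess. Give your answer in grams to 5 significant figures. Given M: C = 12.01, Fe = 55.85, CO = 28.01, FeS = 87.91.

76.808 g

n(C) = 15.740 / 12.01 = 1.31057 mol.
Reaction (1): C→CO ratio 1:1 ⇒ n(CO) = 1.31057 mol.
Reaction (2): CO→Fe ratio 3:2 ⇒ n(Fe) = 0.873716 mol.
Reaction (3): Fe→FeS ratio 1:1 ⇒ n(FeS) = 0.873716 mol.
Mass of FeS = 0.873716 × 87.91 = 76.8084 g.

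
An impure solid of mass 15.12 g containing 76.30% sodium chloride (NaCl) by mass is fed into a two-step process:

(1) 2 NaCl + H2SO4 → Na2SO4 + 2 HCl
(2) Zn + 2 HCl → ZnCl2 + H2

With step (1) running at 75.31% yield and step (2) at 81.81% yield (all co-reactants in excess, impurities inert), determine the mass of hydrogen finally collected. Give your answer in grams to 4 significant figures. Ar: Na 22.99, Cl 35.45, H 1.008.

0.1226 g

Pure NaCl = 15.12 × 0.7630 = 11.537 g.
M(NaCl) = 22.99 + 35.45 = 58.44 g/mol.
M(H2) = 2(1.008) = 2.016 g/mol.
n(NaCl) = 11.537 / 58.44 = 0.19741 mol.
Step 1 (NaCl:HCl = 2:2): theoretical n(HCl) = 0.19741 mol; at 75.31% yield, n(HCl) = 0.14867 mol.
Step 2 (HCl:H2 = 2:1): theoretical n(H2) = 0.074334 mol, so theoretical mass = 0.074334 × 2.016 = 0.14986 g.
At 81.81% yield, actual mass of H2 = 0.14986 × 0.8181 = 0.12260 g.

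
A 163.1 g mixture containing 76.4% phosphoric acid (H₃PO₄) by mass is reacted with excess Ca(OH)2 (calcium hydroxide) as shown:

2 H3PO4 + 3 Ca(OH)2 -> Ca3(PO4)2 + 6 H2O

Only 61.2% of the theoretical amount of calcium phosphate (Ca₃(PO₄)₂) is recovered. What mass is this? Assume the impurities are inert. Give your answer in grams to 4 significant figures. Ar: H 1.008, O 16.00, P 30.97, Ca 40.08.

Pure H3PO4 available = 163.1 g × 0.764 = 124.61 g.
M(H3PO4) = 3(1.008) + 30.97 + 4(16.00) = 97.994 g/mol.
M(Ca3(PO4)2) = 3(40.08) + 2(30.97) + 8(16.00) = 310.18 g/mol.
n(H3PO4) = 124.61 g / 97.994 g/mol = 1.2716 mol.
From the equation the H3PO4:Ca3(PO4)2 mole ratio is 2:1, so n(Ca3(PO4)2) = 1.2716 × 1/2 = 0.63580 mol.
Mass of Ca3(PO4)2 = 0.63580 mol × 310.18 g/mol = 197.21 g.
Actual mass collected = 197.21 g × 0.612 = 120.69 g.

120.7 g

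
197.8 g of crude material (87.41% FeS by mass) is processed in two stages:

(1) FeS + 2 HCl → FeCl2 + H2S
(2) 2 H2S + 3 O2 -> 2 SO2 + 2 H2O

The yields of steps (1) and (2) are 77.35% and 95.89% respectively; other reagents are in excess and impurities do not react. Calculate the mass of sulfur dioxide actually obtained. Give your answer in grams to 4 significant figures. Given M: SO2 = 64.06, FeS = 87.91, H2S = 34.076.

Pure FeS = 197.8 × 0.8741 = 172.90 g.
n(FeS) = 172.90 / 87.91 = 1.9667 mol.
Step 1 (FeS:H2S = 1:1): theoretical n(H2S) = 1.9667 mol; at 77.35% yield, n(H2S) = 1.5213 mol.
Step 2 (H2S:SO2 = 2:2): theoretical n(SO2) = 1.5213 mol, so theoretical mass = 1.5213 × 64.06 = 97.453 g.
At 95.89% yield, actual mass of SO2 = 97.453 × 0.9589 = 93.448 g.

93.45 g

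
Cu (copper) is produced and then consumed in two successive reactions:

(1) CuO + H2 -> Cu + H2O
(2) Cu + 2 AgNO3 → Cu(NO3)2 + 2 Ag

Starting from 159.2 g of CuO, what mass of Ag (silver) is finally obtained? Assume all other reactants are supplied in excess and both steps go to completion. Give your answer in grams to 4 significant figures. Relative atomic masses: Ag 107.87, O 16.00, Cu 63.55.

431.8 g

M(CuO) = 63.55 + 16.00 = 79.55 g/mol.
M(Ag) = 107.87 g/mol.
n(CuO) = 159.20 / 79.55 = 2.0013 mol.
Step 1 gives a 1:1 ratio of CuO to Cu, so n(Cu) = 2.0013 mol.
In step 2 the Cu:Ag ratio is 1:2, so n(Ag) = 4.0025 mol.
Mass of Ag = 4.0025 × 107.87 = 431.75 g.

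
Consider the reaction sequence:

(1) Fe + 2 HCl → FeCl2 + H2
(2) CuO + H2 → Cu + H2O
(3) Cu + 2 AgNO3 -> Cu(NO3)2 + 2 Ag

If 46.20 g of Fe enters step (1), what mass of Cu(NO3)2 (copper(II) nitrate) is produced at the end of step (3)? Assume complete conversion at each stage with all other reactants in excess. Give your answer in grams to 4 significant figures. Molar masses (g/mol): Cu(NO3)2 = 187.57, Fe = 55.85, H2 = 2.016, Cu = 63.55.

n(Fe) = 46.20 / 55.85 = 0.82722 mol.
Reaction (1): Fe→H2 ratio 1:1 ⇒ n(H2) = 0.82722 mol.
Reaction (2): H2→Cu ratio 1:1 ⇒ n(Cu) = 0.82722 mol.
Reaction (3): Cu→Cu(NO3)2 ratio 1:1 ⇒ n(Cu(NO3)2) = 0.82722 mol.
Mass of Cu(NO3)2 = 0.82722 × 187.57 = 155.16 g.

155.2 g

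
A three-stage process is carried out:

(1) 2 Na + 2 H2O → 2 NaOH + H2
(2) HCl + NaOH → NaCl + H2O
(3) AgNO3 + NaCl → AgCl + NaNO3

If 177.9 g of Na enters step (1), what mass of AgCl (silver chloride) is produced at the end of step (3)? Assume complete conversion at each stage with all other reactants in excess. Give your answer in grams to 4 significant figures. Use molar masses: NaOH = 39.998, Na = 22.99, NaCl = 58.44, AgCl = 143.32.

1109 g

n(Na) = 177.9 / 22.99 = 7.7381 mol.
Reaction (1): Na→NaOH ratio 2:2 ⇒ n(NaOH) = 7.7381 mol.
Reaction (2): NaOH→NaCl ratio 1:1 ⇒ n(NaCl) = 7.7381 mol.
Reaction (3): NaCl→AgCl ratio 1:1 ⇒ n(AgCl) = 7.7381 mol.
Mass of AgCl = 7.7381 × 143.32 = 1109.0 g.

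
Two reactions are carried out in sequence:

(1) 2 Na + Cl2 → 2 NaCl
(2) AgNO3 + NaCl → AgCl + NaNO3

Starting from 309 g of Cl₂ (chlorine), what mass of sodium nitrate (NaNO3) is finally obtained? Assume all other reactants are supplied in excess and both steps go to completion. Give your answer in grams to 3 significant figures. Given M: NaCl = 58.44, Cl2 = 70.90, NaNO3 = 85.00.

741 g

n(Cl2) = 309.0 / 70.90 = 4.358 mol.
Step 1 gives a 1:2 ratio of Cl2 to NaCl, so n(NaCl) = 8.717 mol.
In step 2 the NaCl:NaNO3 ratio is 1:1, so n(NaNO3) = 8.717 mol.
Mass of NaNO3 = 8.717 × 85.00 = 740.9 g.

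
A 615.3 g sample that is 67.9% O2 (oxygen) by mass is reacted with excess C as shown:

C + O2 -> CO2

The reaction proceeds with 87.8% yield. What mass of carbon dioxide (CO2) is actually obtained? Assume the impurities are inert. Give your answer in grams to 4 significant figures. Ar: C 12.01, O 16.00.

504.5 g

Pure O2 available = 615.3 g × 0.679 = 417.79 g.
M(O2) = 2(16.00) = 32.00 g/mol.
M(CO2) = 12.01 + 2(16.00) = 44.01 g/mol.
n(O2) = 417.79 g / 32.00 g/mol = 13.056 mol.
From the equation the O2:CO2 mole ratio is 1:1, so n(CO2) = 13.056 × 1/1 = 13.056 mol.
Mass of CO2 = 13.056 mol × 44.01 g/mol = 574.59 g.
Actual mass collected = 574.59 g × 0.878 = 504.49 g.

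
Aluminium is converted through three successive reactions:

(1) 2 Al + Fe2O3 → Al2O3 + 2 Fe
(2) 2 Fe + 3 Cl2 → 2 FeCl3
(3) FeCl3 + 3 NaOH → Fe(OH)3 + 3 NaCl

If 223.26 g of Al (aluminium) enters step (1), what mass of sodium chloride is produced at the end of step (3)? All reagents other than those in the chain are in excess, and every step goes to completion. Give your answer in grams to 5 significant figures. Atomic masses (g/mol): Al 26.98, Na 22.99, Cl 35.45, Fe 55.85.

1450.8 g

M(Al) = 26.98 g/mol.
M(NaCl) = 22.99 + 35.45 = 58.44 g/mol.
n(Al) = 223.26 / 26.98 = 8.27502 mol.
Reaction (1): Al→Fe ratio 2:2 ⇒ n(Fe) = 8.27502 mol.
Reaction (2): Fe→FeCl3 ratio 2:2 ⇒ n(FeCl3) = 8.27502 mol.
Reaction (3): FeCl3→NaCl ratio 1:3 ⇒ n(NaCl) = 24.8251 mol.
Mass of NaCl = 24.8251 × 58.44 = 1450.78 g.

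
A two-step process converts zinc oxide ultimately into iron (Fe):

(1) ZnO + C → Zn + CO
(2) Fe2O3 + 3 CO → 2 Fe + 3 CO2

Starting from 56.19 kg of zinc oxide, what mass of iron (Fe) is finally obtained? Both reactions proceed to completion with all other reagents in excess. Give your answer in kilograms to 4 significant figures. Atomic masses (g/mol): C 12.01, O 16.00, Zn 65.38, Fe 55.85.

25.71 kg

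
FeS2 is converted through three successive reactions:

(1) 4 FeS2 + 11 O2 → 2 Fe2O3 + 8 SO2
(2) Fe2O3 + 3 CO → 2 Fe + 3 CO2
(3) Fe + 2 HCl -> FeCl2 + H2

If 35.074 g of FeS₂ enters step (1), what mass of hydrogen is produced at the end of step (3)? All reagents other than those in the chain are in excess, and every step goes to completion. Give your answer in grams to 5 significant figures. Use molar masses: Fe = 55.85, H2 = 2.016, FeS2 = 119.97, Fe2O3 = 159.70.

n(FeS2) = 35.074 / 119.97 = 0.292356 mol.
Reaction (1): FeS2→Fe2O3 ratio 4:2 ⇒ n(Fe2O3) = 0.146178 mol.
Reaction (2): Fe2O3→Fe ratio 1:2 ⇒ n(Fe) = 0.292356 mol.
Reaction (3): Fe→H2 ratio 1:1 ⇒ n(H2) = 0.292356 mol.
Mass of H2 = 0.292356 × 2.016 = 0.589391 g.

0.58939 g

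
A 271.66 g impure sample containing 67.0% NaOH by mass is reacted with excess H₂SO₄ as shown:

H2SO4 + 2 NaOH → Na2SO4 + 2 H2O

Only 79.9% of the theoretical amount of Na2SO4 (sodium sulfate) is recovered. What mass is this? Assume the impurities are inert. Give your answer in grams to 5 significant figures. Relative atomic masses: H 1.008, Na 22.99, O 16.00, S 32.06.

258.22 g

Pure NaOH available = 271.66 g × 0.670 = 182.012 g.
M(NaOH) = 22.99 + 16.00 + 1.008 = 39.998 g/mol.
M(Na2SO4) = 2(22.99) + 32.06 + 4(16.00) = 142.04 g/mol.
n(NaOH) = 182.012 g / 39.998 g/mol = 4.55053 mol.
From the equation the NaOH:Na2SO4 mole ratio is 2:1, so n(Na2SO4) = 4.55053 × 1/2 = 2.27527 mol.
Mass of Na2SO4 = 2.27527 mol × 142.04 g/mol = 323.179 g.
Actual mass collected = 323.179 g × 0.799 = 258.220 g.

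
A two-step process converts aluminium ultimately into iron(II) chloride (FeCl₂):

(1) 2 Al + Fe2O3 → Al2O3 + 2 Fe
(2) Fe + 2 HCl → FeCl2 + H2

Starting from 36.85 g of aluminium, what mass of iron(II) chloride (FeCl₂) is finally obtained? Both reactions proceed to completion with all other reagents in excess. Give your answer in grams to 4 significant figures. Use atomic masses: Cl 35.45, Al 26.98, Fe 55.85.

M(Al) = 26.98 g/mol.
M(FeCl2) = 55.85 + 2(35.45) = 126.75 g/mol.
n(Al) = 36.850 / 26.98 = 1.3658 mol.
Step 1 gives a 2:2 ratio of Al to Fe, so n(Fe) = 1.3658 mol.
In step 2 the Fe:FeCl2 ratio is 1:1, so n(FeCl2) = 1.3658 mol.
Mass of FeCl2 = 1.3658 × 126.75 = 173.12 g.

173.1 g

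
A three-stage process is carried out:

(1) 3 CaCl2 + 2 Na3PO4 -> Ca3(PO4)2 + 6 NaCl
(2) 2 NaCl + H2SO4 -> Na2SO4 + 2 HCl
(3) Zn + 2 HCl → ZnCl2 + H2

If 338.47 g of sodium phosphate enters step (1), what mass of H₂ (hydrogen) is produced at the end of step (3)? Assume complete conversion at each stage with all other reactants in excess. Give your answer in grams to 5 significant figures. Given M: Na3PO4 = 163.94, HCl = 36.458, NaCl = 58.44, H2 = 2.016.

n(Na3PO4) = 338.47 / 163.94 = 2.06460 mol.
Reaction (1): Na3PO4→NaCl ratio 2:6 ⇒ n(NaCl) = 6.19379 mol.
Reaction (2): NaCl→HCl ratio 2:2 ⇒ n(HCl) = 6.19379 mol.
Reaction (3): HCl→H2 ratio 2:1 ⇒ n(H2) = 3.09690 mol.
Mass of H2 = 3.09690 × 2.016 = 6.24334 g.

6.2433 g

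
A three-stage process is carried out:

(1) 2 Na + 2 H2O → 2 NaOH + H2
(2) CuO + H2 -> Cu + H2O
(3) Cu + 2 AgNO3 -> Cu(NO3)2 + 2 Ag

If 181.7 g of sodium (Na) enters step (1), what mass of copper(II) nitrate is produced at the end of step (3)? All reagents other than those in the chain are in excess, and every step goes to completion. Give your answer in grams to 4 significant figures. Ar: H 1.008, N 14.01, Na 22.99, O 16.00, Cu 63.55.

741.2 g

M(Na) = 22.99 g/mol.
M(Cu(NO3)2) = 63.55 + 2(14.01) + 6(16.00) = 187.57 g/mol.
n(Na) = 181.7 / 22.99 = 7.9034 mol.
Reaction (1): Na→H2 ratio 2:1 ⇒ n(H2) = 3.9517 mol.
Reaction (2): H2→Cu ratio 1:1 ⇒ n(Cu) = 3.9517 mol.
Reaction (3): Cu→Cu(NO3)2 ratio 1:1 ⇒ n(Cu(NO3)2) = 3.9517 mol.
Mass of Cu(NO3)2 = 3.9517 × 187.57 = 741.22 g.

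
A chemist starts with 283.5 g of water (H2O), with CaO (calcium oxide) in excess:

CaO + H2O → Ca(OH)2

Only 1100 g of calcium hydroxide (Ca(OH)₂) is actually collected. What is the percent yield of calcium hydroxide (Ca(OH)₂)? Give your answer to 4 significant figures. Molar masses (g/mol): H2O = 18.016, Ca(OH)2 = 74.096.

n(H2O) = 283.50 g / 18.016 g/mol = 15.736 mol.
From the equation the H2O:Ca(OH)2 mole ratio is 1:1, so n(Ca(OH)2) = 15.736 × 1/1 = 15.736 mol.
Mass of Ca(OH)2 = 15.736 mol × 74.096 g/mol = 1166.0 g.
This is the theoretical yield. Percent yield = 1100 g / 1166.0 g × 100% = 94.342%.

94.34 %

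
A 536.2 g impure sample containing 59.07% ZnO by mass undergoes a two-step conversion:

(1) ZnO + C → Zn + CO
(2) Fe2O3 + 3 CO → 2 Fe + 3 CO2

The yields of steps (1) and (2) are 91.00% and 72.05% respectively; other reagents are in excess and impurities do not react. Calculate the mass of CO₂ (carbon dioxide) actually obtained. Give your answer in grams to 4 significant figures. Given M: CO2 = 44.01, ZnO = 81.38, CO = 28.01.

112.3 g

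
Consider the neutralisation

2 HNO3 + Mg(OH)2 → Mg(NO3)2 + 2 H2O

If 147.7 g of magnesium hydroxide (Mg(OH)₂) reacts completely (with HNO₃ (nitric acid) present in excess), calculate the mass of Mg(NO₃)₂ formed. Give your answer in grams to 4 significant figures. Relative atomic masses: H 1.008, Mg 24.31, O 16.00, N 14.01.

375.6 g

M(Mg(OH)2) = 24.31 + 2(16.00) + 2(1.008) = 58.326 g/mol.
M(Mg(NO3)2) = 24.31 + 2(14.01) + 6(16.00) = 148.33 g/mol.
n(Mg(OH)2) = 147.70 g / 58.326 g/mol = 2.5323 mol.
From the equation the Mg(OH)2:Mg(NO3)2 mole ratio is 1:1, so n(Mg(NO3)2) = 2.5323 × 1/1 = 2.5323 mol.
Mass of Mg(NO3)2 = 2.5323 mol × 148.33 g/mol = 375.62 g.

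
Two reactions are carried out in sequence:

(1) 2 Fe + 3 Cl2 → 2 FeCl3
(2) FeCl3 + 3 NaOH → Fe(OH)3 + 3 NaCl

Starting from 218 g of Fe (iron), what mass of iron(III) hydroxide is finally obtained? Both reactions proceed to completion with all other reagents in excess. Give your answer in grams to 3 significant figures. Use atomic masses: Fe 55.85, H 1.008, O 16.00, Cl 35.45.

M(Fe) = 55.85 g/mol.
M(Fe(OH)3) = 55.85 + 3(16.00) + 3(1.008) = 106.874 g/mol.
n(Fe) = 218.0 / 55.85 = 3.903 mol.
Step 1 gives a 2:2 ratio of Fe to FeCl3, so n(FeCl3) = 3.903 mol.
In step 2 the FeCl3:Fe(OH)3 ratio is 1:1, so n(Fe(OH)3) = 3.903 mol.
Mass of Fe(OH)3 = 3.903 × 106.874 = 417.2 g.

417 g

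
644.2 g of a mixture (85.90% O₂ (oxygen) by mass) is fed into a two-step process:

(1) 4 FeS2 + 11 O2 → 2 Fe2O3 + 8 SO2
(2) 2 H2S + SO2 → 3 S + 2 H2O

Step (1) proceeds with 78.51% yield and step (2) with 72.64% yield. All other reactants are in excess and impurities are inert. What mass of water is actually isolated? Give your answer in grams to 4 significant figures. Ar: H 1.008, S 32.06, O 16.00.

Pure O2 = 644.2 × 0.8590 = 553.37 g.
M(O2) = 2(16.00) = 32.00 g/mol.
M(H2O) = 2(1.008) + 16.00 = 18.016 g/mol.
n(O2) = 553.37 / 32.00 = 17.293 mol.
Step 1 (O2:SO2 = 11:8): theoretical n(SO2) = 12.577 mol; at 78.51% yield, n(SO2) = 9.8738 mol.
Step 2 (SO2:H2O = 1:2): theoretical n(H2O) = 19.748 mol, so theoretical mass = 19.748 × 18.016 = 355.77 g.
At 72.64% yield, actual mass of H2O = 355.77 × 0.7264 = 258.43 g.

258.4 g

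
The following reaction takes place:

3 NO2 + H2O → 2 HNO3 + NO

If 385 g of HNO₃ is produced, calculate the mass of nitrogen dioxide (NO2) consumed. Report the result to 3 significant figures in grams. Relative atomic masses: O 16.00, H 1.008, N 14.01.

422 g

M(HNO3) = 1.008 + 14.01 + 3(16.00) = 63.018 g/mol.
M(NO2) = 14.01 + 2(16.00) = 46.01 g/mol.
n(HNO3) = 385.0 g / 63.018 g/mol = 6.109 mol.
From the equation the HNO3:NO2 mole ratio is 2:3, so n(NO2) = 6.109 × 3/2 = 9.164 mol.
Mass of NO2 = 9.164 mol × 46.01 g/mol = 421.6 g.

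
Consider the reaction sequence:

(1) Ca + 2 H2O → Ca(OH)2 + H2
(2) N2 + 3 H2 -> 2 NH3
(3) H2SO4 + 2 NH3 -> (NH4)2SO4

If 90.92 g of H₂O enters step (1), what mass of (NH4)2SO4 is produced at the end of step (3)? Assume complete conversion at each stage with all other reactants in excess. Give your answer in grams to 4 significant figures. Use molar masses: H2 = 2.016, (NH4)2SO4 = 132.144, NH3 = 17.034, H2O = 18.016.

111.1 g

n(H2O) = 90.92 / 18.016 = 5.0466 mol.
Reaction (1): H2O→H2 ratio 2:1 ⇒ n(H2) = 2.5233 mol.
Reaction (2): H2→NH3 ratio 3:2 ⇒ n(NH3) = 1.6822 mol.
Reaction (3): NH3→(NH4)2SO4 ratio 2:1 ⇒ n((NH4)2SO4) = 0.84110 mol.
Mass of (NH4)2SO4 = 0.84110 × 132.144 = 111.15 g.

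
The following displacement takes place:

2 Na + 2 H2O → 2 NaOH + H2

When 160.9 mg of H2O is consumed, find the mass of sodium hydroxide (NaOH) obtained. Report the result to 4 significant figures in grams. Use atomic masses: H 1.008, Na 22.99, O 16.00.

M(H2O) = 2(1.008) + 16.00 = 18.016 g/mol.
M(NaOH) = 22.99 + 16.00 + 1.008 = 39.998 g/mol.
Convert: 160.9 mg = 0.16090 g.
n(H2O) = 0.16090 g / 18.016 g/mol = 0.0089310 mol.
From the equation the H2O:NaOH mole ratio is 2:2, so n(NaOH) = 0.0089310 × 2/2 = 0.0089310 mol.
Mass of NaOH = 0.0089310 mol × 39.998 g/mol = 0.35722 g.

0.3572 g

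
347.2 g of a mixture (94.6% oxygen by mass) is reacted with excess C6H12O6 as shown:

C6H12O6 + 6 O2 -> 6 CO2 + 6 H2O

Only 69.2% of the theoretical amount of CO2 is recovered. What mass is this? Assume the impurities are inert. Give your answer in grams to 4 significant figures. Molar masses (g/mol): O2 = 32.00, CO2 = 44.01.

312.6 g

Pure O2 available = 347.2 g × 0.946 = 328.45 g.
n(O2) = 328.45 g / 32.00 g/mol = 10.264 mol.
From the equation the O2:CO2 mole ratio is 6:6, so n(CO2) = 10.264 × 6/6 = 10.264 mol.
Mass of CO2 = 10.264 mol × 44.01 g/mol = 451.72 g.
Actual mass collected = 451.72 g × 0.692 = 312.59 g.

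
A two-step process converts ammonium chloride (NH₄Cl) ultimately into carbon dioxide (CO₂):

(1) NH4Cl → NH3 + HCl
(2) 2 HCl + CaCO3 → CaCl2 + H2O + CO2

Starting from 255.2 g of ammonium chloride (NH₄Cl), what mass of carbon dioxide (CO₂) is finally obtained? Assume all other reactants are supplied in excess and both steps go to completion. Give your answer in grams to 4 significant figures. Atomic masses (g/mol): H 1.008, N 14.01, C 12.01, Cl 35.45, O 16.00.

M(NH4Cl) = 14.01 + 4(1.008) + 35.45 = 53.492 g/mol.
M(CO2) = 12.01 + 2(16.00) = 44.01 g/mol.
n(NH4Cl) = 255.20 / 53.492 = 4.7708 mol.
Step 1 gives a 1:1 ratio of NH4Cl to HCl, so n(HCl) = 4.7708 mol.
In step 2 the HCl:CO2 ratio is 2:1, so n(CO2) = 2.3854 mol.
Mass of CO2 = 2.3854 × 44.01 = 104.98 g.

105.0 g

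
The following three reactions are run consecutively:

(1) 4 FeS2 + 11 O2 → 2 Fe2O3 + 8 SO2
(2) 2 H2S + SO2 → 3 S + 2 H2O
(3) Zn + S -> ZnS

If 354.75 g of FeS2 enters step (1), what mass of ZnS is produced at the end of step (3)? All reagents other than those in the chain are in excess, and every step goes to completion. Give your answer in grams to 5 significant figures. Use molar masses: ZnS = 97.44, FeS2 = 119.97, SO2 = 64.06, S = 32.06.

n(FeS2) = 354.75 / 119.97 = 2.95699 mol.
Reaction (1): FeS2→SO2 ratio 4:8 ⇒ n(SO2) = 5.91398 mol.
Reaction (2): SO2→S ratio 1:3 ⇒ n(S) = 17.7419 mol.
Reaction (3): S→ZnS ratio 1:1 ⇒ n(ZnS) = 17.7419 mol.
Mass of ZnS = 17.7419 × 97.44 = 1728.77 g.

1728.8 g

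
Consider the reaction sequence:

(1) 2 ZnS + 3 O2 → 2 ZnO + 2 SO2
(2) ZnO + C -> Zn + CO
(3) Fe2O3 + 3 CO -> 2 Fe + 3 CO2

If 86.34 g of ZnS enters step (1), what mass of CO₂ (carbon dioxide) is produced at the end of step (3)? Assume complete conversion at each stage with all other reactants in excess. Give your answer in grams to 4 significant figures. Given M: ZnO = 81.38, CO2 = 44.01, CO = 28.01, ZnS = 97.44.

n(ZnS) = 86.34 / 97.44 = 0.88608 mol.
Reaction (1): ZnS→ZnO ratio 2:2 ⇒ n(ZnO) = 0.88608 mol.
Reaction (2): ZnO→CO ratio 1:1 ⇒ n(CO) = 0.88608 mol.
Reaction (3): CO→CO2 ratio 3:3 ⇒ n(CO2) = 0.88608 mol.
Mass of CO2 = 0.88608 × 44.01 = 38.997 g.

39.00 g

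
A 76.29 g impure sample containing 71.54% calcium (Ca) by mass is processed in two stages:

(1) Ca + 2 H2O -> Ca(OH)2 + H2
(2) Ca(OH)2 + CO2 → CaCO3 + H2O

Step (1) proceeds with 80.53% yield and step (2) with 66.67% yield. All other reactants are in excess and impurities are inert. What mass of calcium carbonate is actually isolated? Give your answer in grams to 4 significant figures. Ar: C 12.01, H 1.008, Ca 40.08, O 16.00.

73.18 g

Pure Ca = 76.29 × 0.7154 = 54.578 g.
M(Ca) = 40.08 g/mol.
M(CaCO3) = 40.08 + 12.01 + 3(16.00) = 100.09 g/mol.
n(Ca) = 54.578 / 40.08 = 1.3617 mol.
Step 1 (Ca:Ca(OH)2 = 1:1): theoretical n(Ca(OH)2) = 1.3617 mol; at 80.53% yield, n(Ca(OH)2) = 1.0966 mol.
Step 2 (Ca(OH)2:CaCO3 = 1:1): theoretical n(CaCO3) = 1.0966 mol, so theoretical mass = 1.0966 × 100.09 = 109.76 g.
At 66.67% yield, actual mass of CaCO3 = 109.76 × 0.6667 = 73.176 g.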